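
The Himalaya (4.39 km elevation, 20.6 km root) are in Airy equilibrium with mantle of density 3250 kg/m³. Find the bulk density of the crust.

2680 kg/m³

ρ_c h = (ρ_m − ρ_c) r → ρ_c (h + r) = ρ_m r → ρ_c = ρ_m r / (h + r).
ρ_c = 3250 × 20.6 km / (4.39 km + 20.6 km) = 2680 kg/m³.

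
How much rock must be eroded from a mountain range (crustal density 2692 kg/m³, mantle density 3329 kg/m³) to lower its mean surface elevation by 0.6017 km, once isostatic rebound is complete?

Net drop Δ = e − u = e − e ρ_c/ρ_m = e (ρ_m − ρ_c)/ρ_m.
e = Δ ρ_m/(ρ_m − ρ_c) = 0.6017 km × 3329/637 = 3.14 km.

3.14 km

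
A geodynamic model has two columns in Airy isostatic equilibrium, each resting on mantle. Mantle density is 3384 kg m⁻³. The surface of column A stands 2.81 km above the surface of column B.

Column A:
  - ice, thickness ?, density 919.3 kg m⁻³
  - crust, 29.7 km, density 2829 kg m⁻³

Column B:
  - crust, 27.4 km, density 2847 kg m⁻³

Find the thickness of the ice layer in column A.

Take the compensation level at the base of the deeper column (depth z_c below the surface of column A) and equate Σ ρ_i t_i down to z_c; mantle fills any gap and the z_c terms cancel.
Column A: x×919.3 + 29.7×2829 + (z_c − 29.7 − x)×3384
Column B: 2.81×0 + 27.4×2847 + (z_c − 2.81 − 27.4)×3384
The z_c×3384 term appears on both sides and cancels. Collect the known terms of each column as K = Σ(ρt)_known − 3384 × (depth of known layers): K_A = 84021.3 − 3384×29.7 = −16483.5; K_B = 78007.8 − 3384×(2.81 + 27.4) = −24222.84.
Balance: K_A − x×(3384 − 919.3) = K_B, so x = (K_A − K_B)/(3384 − 919.3) = 7739.34/2464.7 = 3.14 km.

3.14 km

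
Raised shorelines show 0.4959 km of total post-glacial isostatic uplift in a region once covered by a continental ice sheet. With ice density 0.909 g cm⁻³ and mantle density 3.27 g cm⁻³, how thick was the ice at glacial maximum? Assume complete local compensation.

1.78 km

u = t ρ_ice/ρ_m → t = u ρ_m/ρ_ice = 0.4959 km × 3.27/0.909 = 1.78 km.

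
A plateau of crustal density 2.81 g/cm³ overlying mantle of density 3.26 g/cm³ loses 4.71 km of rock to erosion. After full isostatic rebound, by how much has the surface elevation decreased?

0.65 km

Rebound u = e ρ_c/ρ_m = 4.71 km × 2.81/3.26 = 4.06 km.
Net surface drop = e − u = 4.71 km − 4.06 km = e (ρ_m − ρ_c)/ρ_m = 0.65 km.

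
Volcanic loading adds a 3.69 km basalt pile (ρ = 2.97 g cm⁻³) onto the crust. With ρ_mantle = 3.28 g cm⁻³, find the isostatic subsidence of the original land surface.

Subaerial loading: s = t ρ_load / ρ_m.
s = 3.69 km × 2.97/3.28 = 3.34 km.

3.34 km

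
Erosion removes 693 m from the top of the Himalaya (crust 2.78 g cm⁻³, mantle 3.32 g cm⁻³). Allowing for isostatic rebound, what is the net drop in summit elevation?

113 m

Rebound u = e ρ_c/ρ_m = 693 m × 2.78/3.32 = 580.3 m.
Net surface drop = e − u = 693 m − 580.3 m = e (ρ_m − ρ_c)/ρ_m = 113 m.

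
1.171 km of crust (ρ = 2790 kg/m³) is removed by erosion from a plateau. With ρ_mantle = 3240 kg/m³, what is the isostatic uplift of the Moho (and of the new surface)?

1.01 km

Unloading: uplift u = e ρ_c/ρ_m = 1.171 km × 2790/3240 = 1.01 km.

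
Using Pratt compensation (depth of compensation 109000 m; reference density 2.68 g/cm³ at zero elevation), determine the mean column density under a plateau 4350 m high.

2.58 g/cm³

Pratt balance: ρ_ref D = ρ (D + h).
ρ = ρ_ref D/(D + h) = 2.68 × 109000 m/(109000 m + 4350 m) = 2.58 g/cm³.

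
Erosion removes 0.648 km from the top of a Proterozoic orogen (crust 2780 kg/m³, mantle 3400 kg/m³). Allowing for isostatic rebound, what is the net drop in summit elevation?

Rebound u = e ρ_c/ρ_m = 0.648 km × 2780/3400 = 0.5298 km.
Net surface drop = e − u = 0.648 km − 0.5298 km = e (ρ_m − ρ_c)/ρ_m = 0.118 km.

0.118 km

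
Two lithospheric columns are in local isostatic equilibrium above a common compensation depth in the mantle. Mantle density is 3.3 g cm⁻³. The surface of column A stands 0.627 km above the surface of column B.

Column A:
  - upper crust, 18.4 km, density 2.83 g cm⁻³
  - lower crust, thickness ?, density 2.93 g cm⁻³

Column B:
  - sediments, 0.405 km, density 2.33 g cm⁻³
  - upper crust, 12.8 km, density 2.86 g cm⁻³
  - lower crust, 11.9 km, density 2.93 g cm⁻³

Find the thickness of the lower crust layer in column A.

Take the compensation level at the base of the deeper column (depth z_c below the surface of column A) and equate Σ ρ_i t_i down to z_c; mantle fills any gap and the z_c terms cancel.
Column A: 18.4×2.83 + x×2.93 + (z_c − 18.4 − x)×3.3
Column B: 0.627×0 + 0.405×2.33 + 12.8×2.86 + 11.9×2.93 + (z_c − 0.627 − 25.105)×3.3
The z_c×3.3 term appears on both sides and cancels. Collect the known terms of each column as K = Σ(ρt)_known − 3.3 × (depth of known layers): K_A = 52.072 − 3.3×18.4 = −8.648; K_B = 72.41865 − 3.3×(0.627 + 25.105) = −12.49695.
Balance: K_A − x×(3.3 − 2.93) = K_B, so x = (K_A − K_B)/(3.3 − 2.93) = 3.84895/0.37 = 10.4 km.

10.4 km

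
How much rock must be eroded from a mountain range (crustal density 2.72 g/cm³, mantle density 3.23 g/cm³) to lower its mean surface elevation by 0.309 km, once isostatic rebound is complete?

Net drop Δ = e − u = e − e ρ_c/ρ_m = e (ρ_m − ρ_c)/ρ_m.
e = Δ ρ_m/(ρ_m − ρ_c) = 0.309 km × 3.23/0.51 = 1.96 km.

1.96 km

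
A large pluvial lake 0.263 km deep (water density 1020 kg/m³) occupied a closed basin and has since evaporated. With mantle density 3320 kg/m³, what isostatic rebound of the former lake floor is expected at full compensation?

u = d ρ_w/ρ_m = 0.263 km × 1020/3320 = 0.0808 km.

0.0808 km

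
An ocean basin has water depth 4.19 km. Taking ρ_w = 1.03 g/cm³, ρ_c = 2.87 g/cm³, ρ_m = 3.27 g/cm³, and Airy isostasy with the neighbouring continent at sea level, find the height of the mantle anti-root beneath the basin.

19.3 km

Balancing pressure at the compensation depth: replacing crust with seawater at the top is compensated by replacing crust with mantle at the base: d (ρ_c − ρ_w) = a (ρ_m − ρ_c).
a = d (ρ_c − ρ_w)/(ρ_m − ρ_c) = 4.19 km × 1.84/0.4 = 19.3 km.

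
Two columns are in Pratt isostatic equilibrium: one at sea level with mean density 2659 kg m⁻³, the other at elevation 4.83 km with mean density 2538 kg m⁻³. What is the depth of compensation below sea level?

101 km

ρ_ref D = ρ (D + h) → D (ρ_ref − ρ) = ρ h.
D = ρ h/(ρ_ref − ρ) = 2538 × 4.83 km/(2659 − 2538) = 101 km.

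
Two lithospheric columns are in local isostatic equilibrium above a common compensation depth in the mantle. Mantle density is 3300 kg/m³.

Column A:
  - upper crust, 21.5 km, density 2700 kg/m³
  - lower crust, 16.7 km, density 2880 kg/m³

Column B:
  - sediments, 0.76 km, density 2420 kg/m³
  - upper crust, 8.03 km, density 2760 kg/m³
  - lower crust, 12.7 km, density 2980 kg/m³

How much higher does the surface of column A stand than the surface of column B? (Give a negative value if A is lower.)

3.29 km

For any compensation level in the mantle, the mantle terms cancel and isostasy reduces to e = (Σt_A − Σt_B) − (Σ(ρt)_A − Σ(ρt)_B) / ρ_m.
Σt_A = 38.2 km; Σt_B = 21.49 km; Σ(ρt)_A = 106146; Σ(ρt)_B = 61848 (in km·kg/m³).
e = (38.2 − 21.49) − (106146 − 61848) / 3300 = 3.29 km.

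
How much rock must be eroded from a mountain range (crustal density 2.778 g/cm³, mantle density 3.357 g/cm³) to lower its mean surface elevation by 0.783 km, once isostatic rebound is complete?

4.54 km

Net drop Δ = e − u = e − e ρ_c/ρ_m = e (ρ_m − ρ_c)/ρ_m.
e = Δ ρ_m/(ρ_m − ρ_c) = 0.783 km × 3.357/0.579 = 4.54 km.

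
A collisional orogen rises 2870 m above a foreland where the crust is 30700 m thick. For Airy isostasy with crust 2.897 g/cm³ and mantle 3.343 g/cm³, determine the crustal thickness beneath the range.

52200 m

Root depth r = h ρ_c / (ρ_m − ρ_c) = 2870 m × 2.897 / 0.446 = 18640 m.
Total thickness = T + h + r = 30700 m + 2870 m + 18640 m = 52200 m.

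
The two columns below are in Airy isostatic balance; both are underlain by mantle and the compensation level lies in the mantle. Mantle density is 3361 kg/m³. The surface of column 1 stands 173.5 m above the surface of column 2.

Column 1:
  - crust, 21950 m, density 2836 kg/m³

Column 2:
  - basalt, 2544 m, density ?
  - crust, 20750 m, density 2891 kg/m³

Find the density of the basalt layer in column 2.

2890 kg/m³

Take the compensation level at the base of the deeper column (depth z_c below the surface of column 1) and equate Σ ρ_i t_i down to z_c; mantle fills any gap and the z_c terms cancel.
Column 1: 21950×2836 + (z_c − 21950)×3361
Column 2: 173.5×0 + 2544×ρ + 20750×2891 + (z_c − 173.5 − 23294)×3361
The z_c×3361 term appears on both sides and cancels. Collect the known terms of each column as K = Σ(ρt)_known − 3361 × (depth of known layers): K_1 = 62250200 − 3361×21950 = −11523750; K_2 = 59988250 − 3361×(173.5 + 23294) = −18886017.5.
Balance: K_1 = K_2 + 2544×ρ, so ρ = (K_1 − K_2)/2544 = 7362270/2544 = 2890 kg/m³.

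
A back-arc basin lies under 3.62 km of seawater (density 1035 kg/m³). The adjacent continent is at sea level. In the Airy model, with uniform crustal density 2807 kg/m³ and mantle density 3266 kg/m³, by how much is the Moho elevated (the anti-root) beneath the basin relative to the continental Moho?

In Airy isostatic equilibrium: replacing crust with seawater at the top is compensated by replacing crust with mantle at the base: d (ρ_c − ρ_w) = a (ρ_m − ρ_c).
a = d (ρ_c − ρ_w)/(ρ_m − ρ_c) = 3.62 km × 1772/459 = 14 km.

14 km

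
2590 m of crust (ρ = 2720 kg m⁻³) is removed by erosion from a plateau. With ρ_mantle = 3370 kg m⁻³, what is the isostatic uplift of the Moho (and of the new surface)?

Unloading: uplift u = e ρ_c/ρ_m = 2590 m × 2720/3370 = 2090 m.

2090 m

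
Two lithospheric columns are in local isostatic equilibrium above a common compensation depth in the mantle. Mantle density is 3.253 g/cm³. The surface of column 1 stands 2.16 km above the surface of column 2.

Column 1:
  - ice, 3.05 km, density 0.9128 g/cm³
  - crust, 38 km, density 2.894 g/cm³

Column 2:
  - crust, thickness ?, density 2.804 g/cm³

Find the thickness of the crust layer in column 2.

30.6 km

Take the compensation level at the base of the deeper column (depth z_c below the surface of column 1) and equate Σ ρ_i t_i down to z_c; mantle fills any gap and the z_c terms cancel.
Column 1: 3.05×0.9128 + 38×2.894 + (z_c − 41.05)×3.253
Column 2: 2.16×0 + x×2.804 + (z_c − 2.16 − 0 − x)×3.253
The z_c×3.253 term appears on both sides and cancels. Collect the known terms of each column as K = Σ(ρt)_known − 3.253 × (depth of known layers): K_1 = 112.75604 − 3.253×41.05 = −20.77961; K_2 = 0 − 3.253×(2.16 + 0) = −7.02648.
Balance: K_1 = K_2 − x×(3.253 − 2.804), so x = (K_2 − K_1)/(3.253 − 2.804) = 13.7531/0.449 = 30.6 km.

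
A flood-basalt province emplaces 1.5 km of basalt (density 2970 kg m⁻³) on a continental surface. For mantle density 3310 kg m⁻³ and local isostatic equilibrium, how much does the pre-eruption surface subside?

1.35 km

Subaerial loading: s = t ρ_load / ρ_m.
s = 1.5 km × 2970/3310 = 1.35 km.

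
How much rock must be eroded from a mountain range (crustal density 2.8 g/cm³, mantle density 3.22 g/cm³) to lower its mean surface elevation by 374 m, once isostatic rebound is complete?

2870 m

Net drop Δ = e − u = e − e ρ_c/ρ_m = e (ρ_m − ρ_c)/ρ_m.
e = Δ ρ_m/(ρ_m − ρ_c) = 374 m × 3.22/0.42 = 2870 m.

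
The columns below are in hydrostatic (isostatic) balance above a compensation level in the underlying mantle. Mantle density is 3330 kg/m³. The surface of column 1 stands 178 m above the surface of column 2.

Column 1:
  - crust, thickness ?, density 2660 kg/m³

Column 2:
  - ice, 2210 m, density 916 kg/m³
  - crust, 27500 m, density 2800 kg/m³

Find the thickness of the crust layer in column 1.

30600 m

Take the compensation level at the base of the deeper column (depth z_c below the surface of column 1) and equate Σ ρ_i t_i down to z_c; mantle fills any gap and the z_c terms cancel.
Column 1: x×2660 + (z_c − 0 − x)×3330
Column 2: 178×0 + 2210×916 + 27500×2800 + (z_c − 178 − 29710)×3330
The z_c×3330 term appears on both sides and cancels. Collect the known terms of each column as K = Σ(ρt)_known − 3330 × (depth of known layers): K_1 = 0 − 3330×0 = 0; K_2 = 79024360 − 3330×(178 + 29710) = −20502680.
Balance: K_1 − x×(3330 − 2660) = K_2, so x = (K_1 − K_2)/(3330 − 2660) = 20502700/670 = 30600 m.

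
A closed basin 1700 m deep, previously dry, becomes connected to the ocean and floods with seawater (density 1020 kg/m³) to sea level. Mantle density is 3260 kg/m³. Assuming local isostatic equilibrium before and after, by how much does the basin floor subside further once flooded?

774 m

After flooding the water column is d + s deep. Its weight must equal the weight of mantle displaced by the extra subsidence s: (d + s) ρ_w = s ρ_m.
s = d ρ_w / (ρ_m − ρ_w) = 1700 m × 1020/(3260 − 1020) = 774 m.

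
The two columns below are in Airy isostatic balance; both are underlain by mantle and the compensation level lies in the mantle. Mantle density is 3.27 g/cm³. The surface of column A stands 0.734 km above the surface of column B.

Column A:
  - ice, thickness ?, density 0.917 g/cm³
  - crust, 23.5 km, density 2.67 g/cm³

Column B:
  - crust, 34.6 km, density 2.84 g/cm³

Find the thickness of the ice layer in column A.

1.35 km

Take the compensation level at the base of the deeper column (depth z_c below the surface of column A) and equate Σ ρ_i t_i down to z_c; mantle fills any gap and the z_c terms cancel.
Column A: x×0.917 + 23.5×2.67 + (z_c − 23.5 − x)×3.27
Column B: 0.734×0 + 34.6×2.84 + (z_c − 0.734 − 34.6)×3.27
The z_c×3.27 term appears on both sides and cancels. Collect the known terms of each column as K = Σ(ρt)_known − 3.27 × (depth of known layers): K_A = 62.745 − 3.27×23.5 = −14.1; K_B = 98.264 − 3.27×(0.734 + 34.6) = −17.27818.
Balance: K_A − x×(3.27 − 0.917) = K_B, so x = (K_A − K_B)/(3.27 − 0.917) = 3.17818/2.353 = 1.35 km.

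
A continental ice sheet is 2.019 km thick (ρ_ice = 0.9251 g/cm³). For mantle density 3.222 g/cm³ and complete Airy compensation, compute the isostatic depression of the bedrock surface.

0.58 km

By Archimedes' principle applied to the lithosphere: the ice load ρ_ice t is balanced by mantle displaced below, ρ_m s.
s = t ρ_ice / ρ_m = 2.019 km × 0.9251/3.222 = 0.58 km.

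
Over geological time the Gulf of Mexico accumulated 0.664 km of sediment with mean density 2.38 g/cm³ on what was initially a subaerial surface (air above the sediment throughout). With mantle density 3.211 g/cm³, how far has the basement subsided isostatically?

Subaerial load: s = t ρ_sed / ρ_m = 0.664 km × 2.38/3.211 = 0.492 km.

0.492 km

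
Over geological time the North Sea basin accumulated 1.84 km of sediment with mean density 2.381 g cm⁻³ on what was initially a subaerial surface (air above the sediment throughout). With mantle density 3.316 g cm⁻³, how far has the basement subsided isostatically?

Subaerial load: s = t ρ_sed / ρ_m = 1.84 km × 2.381/3.316 = 1.32 km.

1.32 km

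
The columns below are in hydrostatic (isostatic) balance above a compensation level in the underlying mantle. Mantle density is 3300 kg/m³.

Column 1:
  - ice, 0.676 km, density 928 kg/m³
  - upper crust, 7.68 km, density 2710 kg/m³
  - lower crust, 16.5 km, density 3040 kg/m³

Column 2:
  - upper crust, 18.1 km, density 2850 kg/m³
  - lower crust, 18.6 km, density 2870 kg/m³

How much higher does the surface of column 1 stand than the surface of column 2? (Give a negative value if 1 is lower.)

−1.73 km

For any compensation level in the mantle, the mantle terms cancel and isostasy reduces to e = (Σt_1 − Σt_2) − (Σ(ρt)_1 − Σ(ρt)_2) / ρ_m.
Σt_1 = 24.856 km; Σt_2 = 36.7 km; Σ(ρt)_1 = 71600.128; Σ(ρt)_2 = 104967 (in km·kg/m³).
e = (24.856 − 36.7) − (71600.128 − 104967) / 3300 = −1.73 km.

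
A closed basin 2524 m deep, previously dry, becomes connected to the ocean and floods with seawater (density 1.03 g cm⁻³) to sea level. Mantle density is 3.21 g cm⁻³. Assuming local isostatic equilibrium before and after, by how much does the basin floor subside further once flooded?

1190 m

After flooding the water column is d + s deep. Its weight must equal the weight of mantle displaced by the extra subsidence s: (d + s) ρ_w = s ρ_m.
s = d ρ_w / (ρ_m − ρ_w) = 2524 m × 1.03/(3.21 − 1.03) = 1190 m.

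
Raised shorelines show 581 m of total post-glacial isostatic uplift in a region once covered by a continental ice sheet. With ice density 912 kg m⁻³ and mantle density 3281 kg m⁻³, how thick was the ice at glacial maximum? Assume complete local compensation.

u = t ρ_ice/ρ_m → t = u ρ_m/ρ_ice = 581 m × 3281/912 = 2090 m.

2090 m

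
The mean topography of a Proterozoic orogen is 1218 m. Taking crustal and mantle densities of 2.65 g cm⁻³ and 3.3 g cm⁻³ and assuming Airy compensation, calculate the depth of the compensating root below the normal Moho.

4970 m

For local isostatic compensation: the weight of the topography is balanced by the buoyancy of the root, ρ_c h = (ρ_m − ρ_c) r.
r = h · ρ_c / (ρ_m − ρ_c) = 1218 m × 2.65 / (3.3 − 2.65) = 4970 m.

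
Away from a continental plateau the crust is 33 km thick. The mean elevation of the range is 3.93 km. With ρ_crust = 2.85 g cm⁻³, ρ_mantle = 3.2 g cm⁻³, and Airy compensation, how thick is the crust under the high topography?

68.9 km

Root depth r = h ρ_c / (ρ_m − ρ_c) = 3.93 km × 2.85 / 0.35 = 32 km.
Total thickness = T + h + r = 33 km + 3.93 km + 32 km = 68.9 km.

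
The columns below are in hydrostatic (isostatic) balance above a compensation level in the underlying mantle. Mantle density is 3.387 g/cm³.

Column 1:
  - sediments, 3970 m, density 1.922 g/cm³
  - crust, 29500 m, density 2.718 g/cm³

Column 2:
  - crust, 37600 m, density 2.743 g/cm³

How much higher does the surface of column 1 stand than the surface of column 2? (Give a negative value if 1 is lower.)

For any compensation level in the mantle, the mantle terms cancel and isostasy reduces to e = (Σt_1 − Σt_2) − (Σ(ρt)_1 − Σ(ρt)_2) / ρ_m.
Σt_1 = 33470 m; Σt_2 = 37600 m; Σ(ρt)_1 = 87811.34; Σ(ρt)_2 = 103136.8 (in m·g/cm³).
e = (33470 − 37600) − (87811.34 − 103136.8) / 3.387 = 395 m.

395 m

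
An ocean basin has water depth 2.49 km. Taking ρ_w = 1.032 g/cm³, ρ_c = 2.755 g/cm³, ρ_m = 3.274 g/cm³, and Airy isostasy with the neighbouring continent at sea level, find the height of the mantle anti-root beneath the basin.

By Archimedes' principle applied to the lithosphere: replacing crust with seawater at the top is compensated by replacing crust with mantle at the base: d (ρ_c − ρ_w) = a (ρ_m − ρ_c).
a = d (ρ_c − ρ_w)/(ρ_m − ρ_c) = 2.49 km × 1.723/0.519 = 8.27 km.

8.27 km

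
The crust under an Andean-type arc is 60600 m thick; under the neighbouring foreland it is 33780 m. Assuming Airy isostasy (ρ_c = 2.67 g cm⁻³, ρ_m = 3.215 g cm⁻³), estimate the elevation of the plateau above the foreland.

4550 m

Excess crust Δ = 60600 m − 33780 m = 26820 m, split between elevation h and root r with h + r = Δ.
Airy balance ρ_c h = (ρ_m − ρ_c) r gives r = h ρ_c/(ρ_m − ρ_c), so h (1 + ρ_c/(ρ_m − ρ_c)) = Δ, i.e. h = Δ (ρ_m − ρ_c)/ρ_m.
h = 26820 m × 0.545/3.215 = 4550 m.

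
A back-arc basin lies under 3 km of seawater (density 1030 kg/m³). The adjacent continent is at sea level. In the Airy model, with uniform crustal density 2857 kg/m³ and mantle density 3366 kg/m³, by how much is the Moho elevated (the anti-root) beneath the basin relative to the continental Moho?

Equating mass per unit area of the two columns: replacing crust with seawater at the top is compensated by replacing crust with mantle at the base: d (ρ_c − ρ_w) = a (ρ_m − ρ_c).
a = d (ρ_c − ρ_w)/(ρ_m − ρ_c) = 3 km × 1827/509 = 10.8 km.

10.8 km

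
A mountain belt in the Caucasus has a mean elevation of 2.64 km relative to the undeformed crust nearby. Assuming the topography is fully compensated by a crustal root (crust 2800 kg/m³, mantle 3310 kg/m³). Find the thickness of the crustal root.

14.5 km

In Airy isostatic equilibrium: the weight of the topography is balanced by the buoyancy of the root, ρ_c h = (ρ_m − ρ_c) r.
r = h · ρ_c / (ρ_m − ρ_c) = 2.64 km × 2800 / (3310 − 2800) = 14.5 km.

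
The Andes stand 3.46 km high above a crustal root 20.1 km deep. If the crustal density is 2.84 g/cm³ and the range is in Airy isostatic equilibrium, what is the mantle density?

Airy balance: ρ_c h = (ρ_m − ρ_c) r → ρ_m = ρ_c (1 + h/r).
ρ_m = 2.84 × (1 + 3.46 km/20.1 km) = 3.33 g/cm³.

3.33 g/cm³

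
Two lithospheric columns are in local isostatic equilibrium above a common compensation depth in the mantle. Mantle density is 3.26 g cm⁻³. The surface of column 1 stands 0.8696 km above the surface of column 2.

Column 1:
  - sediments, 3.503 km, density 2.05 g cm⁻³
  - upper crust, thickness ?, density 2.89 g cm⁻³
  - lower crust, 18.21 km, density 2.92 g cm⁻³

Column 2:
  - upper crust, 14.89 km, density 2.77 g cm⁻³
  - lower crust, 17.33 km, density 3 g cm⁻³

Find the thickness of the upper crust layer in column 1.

Take the compensation level at the base of the deeper column (depth z_c below the surface of column 1) and equate Σ ρ_i t_i down to z_c; mantle fills any gap and the z_c terms cancel.
Column 1: 3.503×2.05 + x×2.89 + 18.21×2.92 + (z_c − 21.713 − x)×3.26
Column 2: 0.8696×0 + 14.89×2.77 + 17.33×3 + (z_c − 0.8696 − 32.22)×3.26
The z_c×3.26 term appears on both sides and cancels. Collect the known terms of each column as K = Σ(ρt)_known − 3.26 × (depth of known layers): K_1 = 60.35435 − 3.26×21.713 = −10.43003; K_2 = 93.2353 − 3.26×(0.8696 + 32.22) = −14.636796.
Balance: K_1 − x×(3.26 − 2.89) = K_2, so x = (K_1 − K_2)/(3.26 − 2.89) = 4.20677/0.37 = 11.4 km.

11.4 km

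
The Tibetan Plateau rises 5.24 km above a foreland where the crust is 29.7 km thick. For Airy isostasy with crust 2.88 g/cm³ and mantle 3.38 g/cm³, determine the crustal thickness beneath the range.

65.1 km

Root depth r = h ρ_c / (ρ_m − ρ_c) = 5.24 km × 2.88 / 0.5 = 30.18 km.
Total thickness = T + h + r = 29.7 km + 5.24 km + 30.18 km = 65.1 km.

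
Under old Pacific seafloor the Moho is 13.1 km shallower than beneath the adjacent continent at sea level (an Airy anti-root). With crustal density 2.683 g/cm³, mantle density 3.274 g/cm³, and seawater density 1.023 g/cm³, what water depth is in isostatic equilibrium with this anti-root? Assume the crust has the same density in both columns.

4.66 km

Replacing a thickness d of crust by seawater at the top must be balanced by replacing crust with mantle at the base: d (ρ_c − ρ_w) = a (ρ_m − ρ_c).
d = a (ρ_m − ρ_c)/(ρ_c − ρ_w) = 13.1 km × 0.591/1.66 = 4.66 km.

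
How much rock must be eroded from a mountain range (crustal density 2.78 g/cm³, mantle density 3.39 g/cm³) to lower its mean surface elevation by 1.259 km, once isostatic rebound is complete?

7 km

Net drop Δ = e − u = e − e ρ_c/ρ_m = e (ρ_m − ρ_c)/ρ_m.
e = Δ ρ_m/(ρ_m − ρ_c) = 1.259 km × 3.39/0.61 = 7 km.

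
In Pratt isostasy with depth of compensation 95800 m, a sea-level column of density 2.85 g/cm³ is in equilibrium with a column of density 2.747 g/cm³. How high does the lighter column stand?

ρ_ref D = ρ (D + h) → h = D (ρ_ref − ρ)/ρ.
h = 95800 m × (2.85 − 2.747)/2.747 = 3590 m.

3590 m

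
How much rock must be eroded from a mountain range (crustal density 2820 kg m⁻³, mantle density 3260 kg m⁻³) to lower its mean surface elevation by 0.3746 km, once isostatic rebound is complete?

2.78 km

Net drop Δ = e − u = e − e ρ_c/ρ_m = e (ρ_m − ρ_c)/ρ_m.
e = Δ ρ_m/(ρ_m − ρ_c) = 0.3746 km × 3260/440 = 2.78 km.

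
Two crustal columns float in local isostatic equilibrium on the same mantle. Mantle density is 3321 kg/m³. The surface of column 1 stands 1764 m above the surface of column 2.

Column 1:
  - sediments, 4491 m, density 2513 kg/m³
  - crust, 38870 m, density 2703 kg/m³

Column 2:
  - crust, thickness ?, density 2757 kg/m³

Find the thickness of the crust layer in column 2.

38600 m

Take the compensation level at the base of the deeper column (depth z_c below the surface of column 1) and equate Σ ρ_i t_i down to z_c; mantle fills any gap and the z_c terms cancel.
Column 1: 4491×2513 + 38870×2703 + (z_c − 43361)×3321
Column 2: 1764×0 + x×2757 + (z_c − 1764 − 0 − x)×3321
The z_c×3321 term appears on both sides and cancels. Collect the known terms of each column as K = Σ(ρt)_known − 3321 × (depth of known layers): K_1 = 116351493 − 3321×43361 = −27650388; K_2 = 0 − 3321×(1764 + 0) = −5858244.
Balance: K_1 = K_2 − x×(3321 − 2757), so x = (K_2 − K_1)/(3321 − 2757) = 21792100/564 = 38600 m.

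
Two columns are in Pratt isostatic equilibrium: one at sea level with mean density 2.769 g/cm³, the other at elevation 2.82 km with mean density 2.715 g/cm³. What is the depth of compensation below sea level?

142 km

ρ_ref D = ρ (D + h) → D (ρ_ref − ρ) = ρ h.
D = ρ h/(ρ_ref − ρ) = 2.715 × 2.82 km/(2.769 − 2.715) = 142 km.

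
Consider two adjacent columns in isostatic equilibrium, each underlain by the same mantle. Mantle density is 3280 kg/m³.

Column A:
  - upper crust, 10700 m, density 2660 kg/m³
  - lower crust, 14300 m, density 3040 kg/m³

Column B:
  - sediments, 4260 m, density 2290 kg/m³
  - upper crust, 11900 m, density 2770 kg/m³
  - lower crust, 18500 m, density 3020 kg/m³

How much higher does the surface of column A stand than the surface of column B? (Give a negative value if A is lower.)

−1530 m

For any compensation level in the mantle, the mantle terms cancel and isostasy reduces to e = (Σt_A − Σt_B) − (Σ(ρt)_A − Σ(ρt)_B) / ρ_m.
Σt_A = 25000 m; Σt_B = 34660 m; Σ(ρt)_A = 71934000; Σ(ρt)_B = 98588400 (in m·kg/m³).
e = (25000 − 34660) − (71934000 − 98588400) / 3280 = −1530 m.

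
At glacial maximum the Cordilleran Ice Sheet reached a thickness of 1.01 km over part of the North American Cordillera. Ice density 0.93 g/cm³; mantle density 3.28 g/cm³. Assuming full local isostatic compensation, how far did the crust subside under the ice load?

0.286 km

For local isostatic compensation: the ice load ρ_ice t is balanced by mantle displaced below, ρ_m s.
s = t ρ_ice / ρ_m = 1.01 km × 0.93/3.28 = 0.286 km.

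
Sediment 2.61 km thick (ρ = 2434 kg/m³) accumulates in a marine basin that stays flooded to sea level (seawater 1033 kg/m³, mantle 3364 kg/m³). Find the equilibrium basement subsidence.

Submarine loading: the sediment displaces seawater, and the subsidence is in turn flooded, so s (ρ_m − ρ_w) = t (ρ_sed − ρ_w).
s = 2.61 km × (2434 − 1033) / (3364 − 1033) = 1.57 km.

1.57 km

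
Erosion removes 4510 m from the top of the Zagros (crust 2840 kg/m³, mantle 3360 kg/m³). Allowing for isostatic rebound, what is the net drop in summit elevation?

Rebound u = e ρ_c/ρ_m = 4510 m × 2840/3360 = 3812 m.
Net surface drop = e − u = 4510 m − 3812 m = e (ρ_m − ρ_c)/ρ_m = 698 m.

698 m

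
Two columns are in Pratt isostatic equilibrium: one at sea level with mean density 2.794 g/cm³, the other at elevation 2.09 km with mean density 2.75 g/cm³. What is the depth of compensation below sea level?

ρ_ref D = ρ (D + h) → D (ρ_ref − ρ) = ρ h.
D = ρ h/(ρ_ref − ρ) = 2.75 × 2.09 km/(2.794 − 2.75) = 131 km.

131 km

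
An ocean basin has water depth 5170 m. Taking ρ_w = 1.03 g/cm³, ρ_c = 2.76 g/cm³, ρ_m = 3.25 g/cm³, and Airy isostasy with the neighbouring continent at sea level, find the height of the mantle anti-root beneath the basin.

18300 m

By Archimedes' principle applied to the lithosphere: replacing crust with seawater at the top is compensated by replacing crust with mantle at the base: d (ρ_c − ρ_w) = a (ρ_m − ρ_c).
a = d (ρ_c − ρ_w)/(ρ_m − ρ_c) = 5170 m × 1.73/0.49 = 18300 m.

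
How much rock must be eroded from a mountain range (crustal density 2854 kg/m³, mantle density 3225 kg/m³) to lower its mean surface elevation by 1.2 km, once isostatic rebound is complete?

10.4 km

Net drop Δ = e − u = e − e ρ_c/ρ_m = e (ρ_m − ρ_c)/ρ_m.
e = Δ ρ_m/(ρ_m − ρ_c) = 1.2 km × 3225/371 = 10.4 km.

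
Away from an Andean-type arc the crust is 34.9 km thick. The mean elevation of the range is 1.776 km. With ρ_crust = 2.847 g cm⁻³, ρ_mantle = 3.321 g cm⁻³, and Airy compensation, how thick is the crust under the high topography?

Root depth r = h ρ_c / (ρ_m − ρ_c) = 1.776 km × 2.847 / 0.474 = 10.67 km.
Total thickness = T + h + r = 34.9 km + 1.776 km + 10.67 km = 47.3 km.

47.3 km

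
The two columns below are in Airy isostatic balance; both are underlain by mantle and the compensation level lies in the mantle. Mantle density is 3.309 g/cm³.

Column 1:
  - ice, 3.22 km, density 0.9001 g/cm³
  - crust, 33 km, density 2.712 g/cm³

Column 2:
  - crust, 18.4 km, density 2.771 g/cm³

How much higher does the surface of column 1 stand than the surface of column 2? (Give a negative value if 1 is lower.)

For any compensation level in the mantle, the mantle terms cancel and isostasy reduces to e = (Σt_1 − Σt_2) − (Σ(ρt)_1 − Σ(ρt)_2) / ρ_m.
Σt_1 = 36.22 km; Σt_2 = 18.4 km; Σ(ρt)_1 = 92.394322; Σ(ρt)_2 = 50.9864 (in km·g/cm³).
e = (36.22 − 18.4) − (92.394322 − 50.9864) / 3.309 = 5.31 km.

5.31 km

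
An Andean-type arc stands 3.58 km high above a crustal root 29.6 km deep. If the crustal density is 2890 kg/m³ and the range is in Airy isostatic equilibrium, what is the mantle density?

Airy balance: ρ_c h = (ρ_m − ρ_c) r → ρ_m = ρ_c (1 + h/r).
ρ_m = 2890 × (1 + 3.58 km/29.6 km) = 3240 kg/m³.

3240 kg/m³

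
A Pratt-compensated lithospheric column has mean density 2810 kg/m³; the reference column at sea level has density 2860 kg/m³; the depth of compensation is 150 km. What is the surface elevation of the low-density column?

2.67 km

ρ_ref D = ρ (D + h) → h = D (ρ_ref − ρ)/ρ.
h = 150 km × (2860 − 2810)/2810 = 2.67 km.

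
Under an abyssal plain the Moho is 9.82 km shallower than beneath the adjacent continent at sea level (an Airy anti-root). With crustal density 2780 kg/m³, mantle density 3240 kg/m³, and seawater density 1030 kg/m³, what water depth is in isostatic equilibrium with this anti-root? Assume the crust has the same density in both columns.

2.58 km

Replacing a thickness d of crust by seawater at the top must be balanced by replacing crust with mantle at the base: d (ρ_c − ρ_w) = a (ρ_m − ρ_c).
d = a (ρ_m − ρ_c)/(ρ_c − ρ_w) = 9.82 km × 460/1750 = 2.58 km.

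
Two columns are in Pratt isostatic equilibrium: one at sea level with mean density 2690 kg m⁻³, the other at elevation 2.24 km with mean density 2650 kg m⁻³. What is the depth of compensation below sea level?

ρ_ref D = ρ (D + h) → D (ρ_ref − ρ) = ρ h.
D = ρ h/(ρ_ref − ρ) = 2650 × 2.24 km/(2690 − 2650) = 148 km.

148 km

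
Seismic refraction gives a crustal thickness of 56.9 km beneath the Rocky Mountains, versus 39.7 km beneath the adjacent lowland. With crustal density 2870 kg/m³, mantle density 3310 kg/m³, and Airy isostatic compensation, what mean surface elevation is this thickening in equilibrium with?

2.29 km

Excess crust Δ = 56.9 km − 39.7 km = 17.2 km, split between elevation h and root r with h + r = Δ.
Airy balance ρ_c h = (ρ_m − ρ_c) r gives r = h ρ_c/(ρ_m − ρ_c), so h (1 + ρ_c/(ρ_m − ρ_c)) = Δ, i.e. h = Δ (ρ_m − ρ_c)/ρ_m.
h = 17.2 km × 440/3310 = 2.29 km.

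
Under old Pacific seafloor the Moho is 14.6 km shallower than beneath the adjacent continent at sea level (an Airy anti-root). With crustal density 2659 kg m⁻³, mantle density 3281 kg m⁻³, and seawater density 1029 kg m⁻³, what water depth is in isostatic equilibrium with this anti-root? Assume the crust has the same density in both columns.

5.57 km

Replacing a thickness d of crust by seawater at the top must be balanced by replacing crust with mantle at the base: d (ρ_c − ρ_w) = a (ρ_m − ρ_c).
d = a (ρ_m − ρ_c)/(ρ_c − ρ_w) = 14.6 km × 622/1630 = 5.57 km.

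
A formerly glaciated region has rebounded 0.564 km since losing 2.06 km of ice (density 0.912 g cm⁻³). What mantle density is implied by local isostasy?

ρ_m = ρ_ice t / u = 0.912 × 2.06 km/0.564 km = 3.33 g cm⁻³.

3.33 g cm⁻³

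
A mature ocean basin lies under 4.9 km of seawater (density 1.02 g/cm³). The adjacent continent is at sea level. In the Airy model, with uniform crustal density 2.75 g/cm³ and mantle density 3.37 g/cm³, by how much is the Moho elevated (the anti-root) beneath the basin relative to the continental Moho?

Equating mass per unit area of the two columns: replacing crust with seawater at the top is compensated by replacing crust with mantle at the base: d (ρ_c − ρ_w) = a (ρ_m − ρ_c).
a = d (ρ_c − ρ_w)/(ρ_m − ρ_c) = 4.9 km × 1.73/0.62 = 13.7 km.

13.7 km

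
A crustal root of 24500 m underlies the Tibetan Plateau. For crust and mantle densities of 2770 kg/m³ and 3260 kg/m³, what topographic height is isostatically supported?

For local isostatic compensation: ρ_c h = (ρ_m − ρ_c) r.
h = r (ρ_m − ρ_c) / ρ_c = 24500 m × (3260 − 2770) / 2770 = 4330 m.

4330 m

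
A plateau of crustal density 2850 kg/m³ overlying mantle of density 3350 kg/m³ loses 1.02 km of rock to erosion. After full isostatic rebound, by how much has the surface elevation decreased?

0.152 km

Rebound u = e ρ_c/ρ_m = 1.02 km × 2850/3350 = 0.8678 km.
Net surface drop = e − u = 1.02 km − 0.8678 km = e (ρ_m − ρ_c)/ρ_m = 0.152 km.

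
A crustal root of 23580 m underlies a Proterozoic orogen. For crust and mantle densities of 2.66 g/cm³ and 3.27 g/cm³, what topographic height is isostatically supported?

Equating mass per unit area of the two columns: ρ_c h = (ρ_m − ρ_c) r.
h = r (ρ_m − ρ_c) / ρ_c = 23580 m × (3.27 − 2.66) / 2.66 = 5410 m.

5410 m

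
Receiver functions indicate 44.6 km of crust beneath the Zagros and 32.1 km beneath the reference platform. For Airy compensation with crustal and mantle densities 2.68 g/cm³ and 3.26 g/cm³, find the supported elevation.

2.22 km

Excess crust Δ = 44.6 km − 32.1 km = 12.5 km, split between elevation h and root r with h + r = Δ.
Airy balance ρ_c h = (ρ_m − ρ_c) r gives r = h ρ_c/(ρ_m − ρ_c), so h (1 + ρ_c/(ρ_m − ρ_c)) = Δ, i.e. h = Δ (ρ_m − ρ_c)/ρ_m.
h = 12.5 km × 0.58/3.26 = 2.22 km.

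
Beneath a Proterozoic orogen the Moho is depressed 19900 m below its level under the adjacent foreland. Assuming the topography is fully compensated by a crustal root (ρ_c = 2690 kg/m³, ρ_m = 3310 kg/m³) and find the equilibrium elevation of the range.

4590 m

Balancing pressure at the compensation depth: ρ_c h = (ρ_m − ρ_c) r.
h = r (ρ_m − ρ_c) / ρ_c = 19900 m × (3310 − 2690) / 2690 = 4590 m.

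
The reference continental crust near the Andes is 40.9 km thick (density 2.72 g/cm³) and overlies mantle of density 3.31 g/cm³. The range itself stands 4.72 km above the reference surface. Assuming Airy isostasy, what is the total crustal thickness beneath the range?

67.4 km

Root depth r = h ρ_c / (ρ_m − ρ_c) = 4.72 km × 2.72 / 0.59 = 21.76 km.
Total thickness = T + h + r = 40.9 km + 4.72 km + 21.76 km = 67.4 km.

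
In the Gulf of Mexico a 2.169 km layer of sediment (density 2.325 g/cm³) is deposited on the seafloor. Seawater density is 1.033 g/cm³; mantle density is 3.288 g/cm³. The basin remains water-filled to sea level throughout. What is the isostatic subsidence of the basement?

Submarine loading: the sediment displaces seawater, and the subsidence is in turn flooded, so s (ρ_m − ρ_w) = t (ρ_sed − ρ_w).
s = 2.169 km × (2.325 − 1.033) / (3.288 − 1.033) = 1.24 km.

1.24 km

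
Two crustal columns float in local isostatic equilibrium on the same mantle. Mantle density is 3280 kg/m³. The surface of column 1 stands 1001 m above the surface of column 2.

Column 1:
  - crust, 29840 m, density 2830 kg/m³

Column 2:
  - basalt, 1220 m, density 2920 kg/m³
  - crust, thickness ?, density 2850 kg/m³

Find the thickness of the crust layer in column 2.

Take the compensation level at the base of the deeper column (depth z_c below the surface of column 1) and equate Σ ρ_i t_i down to z_c; mantle fills any gap and the z_c terms cancel.
Column 1: 29840×2830 + (z_c − 29840)×3280
Column 2: 1001×0 + 1220×2920 + x×2850 + (z_c − 1001 − 1220 − x)×3280
The z_c×3280 term appears on both sides and cancels. Collect the known terms of each column as K = Σ(ρt)_known − 3280 × (depth of known layers): K_1 = 84447200 − 3280×29840 = −13428000; K_2 = 3562400 − 3280×(1001 + 1220) = −3722480.
Balance: K_1 = K_2 − x×(3280 − 2850), so x = (K_2 − K_1)/(3280 − 2850) = 9705520/430 = 22600 m.

22600 m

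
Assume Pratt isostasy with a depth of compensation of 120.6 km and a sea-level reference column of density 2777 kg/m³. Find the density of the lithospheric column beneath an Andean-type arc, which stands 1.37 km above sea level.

2750 kg/m³

Pratt balance: ρ_ref D = ρ (D + h).
ρ = ρ_ref D/(D + h) = 2777 × 120.6 km/(120.6 km + 1.37 km) = 2750 kg/m³.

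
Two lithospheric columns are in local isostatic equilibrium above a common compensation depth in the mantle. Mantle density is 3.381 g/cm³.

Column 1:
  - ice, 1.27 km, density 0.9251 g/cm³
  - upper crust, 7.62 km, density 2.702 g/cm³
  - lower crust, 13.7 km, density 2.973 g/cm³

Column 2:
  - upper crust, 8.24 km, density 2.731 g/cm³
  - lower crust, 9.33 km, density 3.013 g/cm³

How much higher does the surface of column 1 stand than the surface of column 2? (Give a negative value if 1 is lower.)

1.51 km

For any compensation level in the mantle, the mantle terms cancel and isostasy reduces to e = (Σt_1 − Σt_2) − (Σ(ρt)_1 − Σ(ρt)_2) / ρ_m.
Σt_1 = 22.59 km; Σt_2 = 17.57 km; Σ(ρt)_1 = 62.494217; Σ(ρt)_2 = 50.61473 (in km·g/cm³).
e = (22.59 − 17.57) − (62.494217 − 50.61473) / 3.381 = 1.51 km.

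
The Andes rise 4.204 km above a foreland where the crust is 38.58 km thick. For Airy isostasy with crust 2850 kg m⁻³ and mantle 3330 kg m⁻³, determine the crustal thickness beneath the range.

67.7 km

Root depth r = h ρ_c / (ρ_m − ρ_c) = 4.204 km × 2850 / 480 = 24.96 km.
Total thickness = T + h + r = 38.58 km + 4.204 km + 24.96 km = 67.7 km.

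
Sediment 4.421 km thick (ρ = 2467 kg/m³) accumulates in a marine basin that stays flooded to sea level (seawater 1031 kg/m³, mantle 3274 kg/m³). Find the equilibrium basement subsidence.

2.83 km

Submarine loading: the sediment displaces seawater, and the subsidence is in turn flooded, so s (ρ_m − ρ_w) = t (ρ_sed − ρ_w).
s = 4.421 km × (2467 − 1031) / (3274 − 1031) = 2.83 km.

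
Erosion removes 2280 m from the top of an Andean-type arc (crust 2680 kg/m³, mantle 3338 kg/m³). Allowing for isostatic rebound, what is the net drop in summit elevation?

Rebound u = e ρ_c/ρ_m = 2280 m × 2680/3338 = 1831 m.
Net surface drop = e − u = 2280 m − 1831 m = e (ρ_m − ρ_c)/ρ_m = 449 m.

449 m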